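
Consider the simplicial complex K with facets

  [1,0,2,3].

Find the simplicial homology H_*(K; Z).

We work with the vertex ordering 0 < 1 < 2 < 3. The simplices of K, each written with vertices in increasing order, are:

  0-simplices (4): [0], [1], [2], [3]
  1-simplices (6): [0,1], [0,2], [0,3], [1,2], [1,3], [2,3]
  2-simplices (4): [0,1,2], [0,1,3], [0,2,3], [1,2,3]
  3-simplices (1): [0,1,2,3]

so the chain groups are C_0 ≅ Z^4, C_1 ≅ Z^6, C_2 ≅ Z^4, C_3 ≅ Z^1.

∂_1: C_1 → C_0 sends each edge [p,q] (with p < q) to q − p. For instance
  ∂[1,2] = [2] − [1].
This gives a 4×6 integer matrix of rank 3; reducing to Smith normal form yields diagonal entries (1,1,1).

∂_2: C_2 → C_1 acts by ∂[p,q,r] = [q,r] − [p,r] + [p,q]. For instance
  ∂[0,1,2] = [1,2] − [0,2] + [0,1],
  ∂[0,2,3] = [2,3] − [0,3] + [0,2].
This gives a 6×4 integer matrix of rank 3; reducing to Smith normal form yields diagonal entries (1,1,1).

The boundary map ∂_3: C_3 → C_2 sends each 3-simplex σ to the alternating sum Σ_i (−1)^i (σ with its i-th vertex removed). For instance
  ∂[0,1,2,3] = [1,2,3] − [0,2,3] + [0,1,3] − [0,1,2].
The resulting 4×1 matrix has rank 1, and its Smith normal form has invariant factors (1).

Now H_k = ker ∂_k / im ∂_{k+1}, so:

  H_0: rank C_0 − rank ∂_1 = 4 − 3 = 1, and the invariant factors of ∂_1 are all 1, so H_0 = Z.
  H_1: rank ker ∂_1 − rank ∂_2 = (6 − 3) − 3 = 0, and the invariant factors of ∂_2 are all 1, so H_1 = 0.
  H_2: rank ker ∂_2 − rank ∂_3 = (4 − 3) − 1 = 0, and the invariant factors of ∂_3 are all 1, so H_2 = 0.
  H_3: rank ker ∂_3 − rank ∂_4 = (1 − 1) − 0 = 0, and there is no ∂_4, so H_3 = 0.

As a check, the Euler characteristic is 4 − 6 + 4 − 1 = 1, which agrees with 1 − 0 + 0 − 0 = 1.

H_0 ≅ Z,  H_1 = 0,  H_2 = 0,  H_3 = 0.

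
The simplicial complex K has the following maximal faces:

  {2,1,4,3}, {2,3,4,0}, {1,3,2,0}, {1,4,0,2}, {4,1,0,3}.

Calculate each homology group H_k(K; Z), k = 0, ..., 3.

Fix the vertex order 0 < 1 < 2 < 3 < 4 and write every simplex with vertices in increasing order. Then dim K = 3 and the simplices of K are:

  0-simplices (5): [0], [1], [2], [3], [4]
  1-simplices (10): [0,1], [0,2], [0,3], [0,4], [1,2], [1,3], [1,4], [2,3], [2,4], [3,4]
  2-simplices (10): [0,1,2], [0,1,3], [0,1,4], [0,2,3], [0,2,4], [0,3,4], [1,2,3], [1,2,4], [1,3,4], [2,3,4]
  3-simplices (5): [0,1,2,3], [0,1,2,4], [0,1,3,4], [0,2,3,4], [1,2,3,4]

Hence C_0 ≅ Z^5, C_1 ≅ Z^10, C_2 ≅ Z^10, C_3 ≅ Z^5.

The boundary map ∂_1: C_1 → C_0 maps an edge to its endpoints' difference, ∂[p,q] = q − p.
The resulting 5×10 matrix has rank 4, and its Smith normal form has invariant factors (1,1,1,1).

Boundary ∂_2: C_2 → C_1 sends each 2-simplex [p,q,r] to [q,r] − [p,r] + [p,q]. For instance
  ∂[0,1,4] = [1,4] − [0,4] + [0,1],
  ∂[1,2,3] = [2,3] − [1,3] + [1,2].
As a 10×10 matrix over Z this has rank 6, with invariant factors (1,1,1,1,1,1).

∂_3: C_3 → C_2 sends each 3-simplex σ to the alternating sum Σ_i (−1)^i (σ with its i-th vertex removed). For instance
  ∂[1,2,3,4] = [2,3,4] − [1,3,4] + [1,2,4] − [1,2,3],
  ∂[0,1,2,3] = [1,2,3] − [0,2,3] + [0,1,3] − [0,1,2].
As a 10×5 matrix over Z this has rank 4, with invariant factors (1,1,1,1).

Computing H_k = (kernel of ∂_k) / (image of ∂_{k+1}):

  H_0: rank C_0 − rank ∂_1 = 5 − 4 = 1, and the invariant factors of ∂_1 are all 1, so H_0 = Z.
  H_1: rank ker ∂_1 − rank ∂_2 = (10 − 4) − 6 = 0, and the invariant factors of ∂_2 are all 1, so H_1 = 0.
  H_2: rank ker ∂_2 − rank ∂_3 = (10 − 6) − 4 = 0, and the invariant factors of ∂_3 are all 1, so H_2 = 0.
  H_3: rank ker ∂_3 − rank ∂_4 = (5 − 4) − 0 = 1, and there is no ∂_4, so H_3 = Z.

As a check, the Euler characteristic is 5 − 10 + 10 − 5 = 0, which agrees with 1 − 0 + 0 − 1 = 0.
(K is a triangulation of the 3-sphere S^3.)

H_0 ≅ Z,  H_1 = 0,  H_2 = 0,  H_3 ≅ Z.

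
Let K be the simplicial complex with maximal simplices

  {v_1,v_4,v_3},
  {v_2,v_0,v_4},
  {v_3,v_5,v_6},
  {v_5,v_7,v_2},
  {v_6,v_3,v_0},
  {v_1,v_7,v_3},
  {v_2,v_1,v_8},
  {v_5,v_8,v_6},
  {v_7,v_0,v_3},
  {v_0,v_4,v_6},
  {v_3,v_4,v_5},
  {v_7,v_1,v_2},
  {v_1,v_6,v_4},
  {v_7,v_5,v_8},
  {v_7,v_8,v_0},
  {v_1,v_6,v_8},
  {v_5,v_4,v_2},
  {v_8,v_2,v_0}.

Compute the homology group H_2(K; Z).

H_2 = 0.

Fix the vertex order v_0 < v_1 < v_2 < v_3 < v_4 < v_5 < v_6 < v_7 < v_8 and write every simplex with vertices in increasing order. Then dim K = 2 and the simplices of K are:

  0-simplices (9): [v_0], [v_1], [v_2], [v_3], [v_4], [v_5], [v_6], [v_7], [v_8]
  1-simplices (27): (27 of them)
  2-simplices (18): (18 of them)

giving chain groups C_0 ≅ Z^9, C_1 ≅ Z^27, C_2 ≅ Z^18.

The boundary map ∂_1: C_1 → C_0 sends each edge [p,q] (with p < q) to q − p. For instance
  ∂[v_5,v_8] = [v_8] − [v_5].
The resulting 9×27 matrix has rank 8, and its Smith normal form has invariant factors (1,1,1,1,1,1,1,1).

The boundary map ∂_2: C_2 → C_1 sends each 2-simplex [p,q,r] to [q,r] − [p,r] + [p,q]. For instance
  ∂[v_1,v_3,v_4] = [v_3,v_4] − [v_1,v_4] + [v_1,v_3],
  ∂[v_2,v_4,v_5] = [v_4,v_5] − [v_2,v_5] + [v_2,v_4].
The resulting 27×18 matrix has rank 18, and its Smith normal form has invariant factors (1,1,1,1,1,1,1,1,1,1,1,1,1,1,1,1,1,2).

Reading off H_k = ker ∂_k / im ∂_{k+1}:

  H_2: rank ker ∂_2 − rank ∂_3 = (18 − 18) − 0 = 0, and there is no ∂_3, so H_2 = 0.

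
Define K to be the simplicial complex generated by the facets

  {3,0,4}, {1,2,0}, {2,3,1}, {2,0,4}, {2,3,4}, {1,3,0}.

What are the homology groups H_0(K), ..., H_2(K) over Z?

H_0 ≅ Z,  H_1 = 0,  H_2 ≅ Z.

Take the total order 0 < 1 < 2 < 3 < 4 on the vertex set. Then K (dimension 2) consists of the simplices:

  0-simplices (5): [0], [1], [2], [3], [4]
  1-simplices (9): [0,1], [0,2], [0,3], [0,4], [1,2], [1,3], [2,3], [2,4], [3,4]
  2-simplices (6): [0,1,2], [0,1,3], [0,2,4], [0,3,4], [1,2,3], [2,3,4]

giving chain groups C_0 ≅ Z^5, C_1 ≅ Z^9, C_2 ≅ Z^6.

∂_1: C_1 → C_0 is given by ∂[p,q] = [q] − [p]. For instance
  ∂[0,4] = [4] − [0].
This gives a 5×9 integer matrix of rank 4; reducing to Smith normal form yields diagonal entries (1,1,1,1).

The boundary map ∂_2: C_2 → C_1 acts by ∂[p,q,r] = [q,r] − [p,r] + [p,q]. For instance
  ∂[0,1,3] = [1,3] − [0,3] + [0,1],
  ∂[0,1,2] = [1,2] − [0,2] + [0,1].
As a 9×6 matrix over Z this has rank 5, with invariant factors (1,1,1,1,1).

Computing H_k = (kernel of ∂_k) / (image of ∂_{k+1}):

  H_0: rank C_0 − rank ∂_1 = 5 − 4 = 1, and the invariant factors of ∂_1 are all 1, so H_0 ≅ Z.
  H_1: rank ker ∂_1 − rank ∂_2 = (9 − 4) − 5 = 0, and the invariant factors of ∂_2 are all 1, so H_1 ≅ 0.
  H_2: rank ker ∂_2 − rank ∂_3 = (6 − 5) − 0 = 1, and there is no ∂_3, so H_2 ≅ Z.

As a check, the Euler characteristic is 5 − 9 + 6 = 2, which agrees with 1 − 0 + 1 = 2.
(K is a triangulation of the 2-sphere S^2.)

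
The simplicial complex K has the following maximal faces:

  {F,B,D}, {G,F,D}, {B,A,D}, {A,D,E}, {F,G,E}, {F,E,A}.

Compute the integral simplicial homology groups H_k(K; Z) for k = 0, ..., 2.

H_0 ≅ Z,  H_1 ≅ Z,  H_2 = 0.

Fix the vertex order A < B < D < E < F < G and write every simplex with vertices in increasing order. Then dim K = 2 and the simplices of K are:

  0-simplices (6): A, B, D, E, F, G
  1-simplices (12): AB, AD, AE, AF, BD, BF, DE, DF, DG, EF, EG, FG
  2-simplices (6): ABD, ADE, AEF, BDF, DFG, EFG

so the chain groups are C_0 ≅ Z^6, C_1 ≅ Z^12, C_2 ≅ Z^6.

∂_1: C_1 → C_0 sends each edge [p,q] (with p < q) to q − p. For instance
  ∂EF = F − E.
This gives a 6×12 integer matrix of rank 5; reducing to Smith normal form yields diagonal entries (1,1,1,1,1).

The boundary map ∂_2: C_2 → C_1 maps a triangle to the signed sum of its edges. For instance
  ∂ADE = DE − AE + AD,
  ∂EFG = FG − EG + EF.
The 12×6 boundary matrix has rank 6 and Smith normal form diag(1,1,1,1,1,1).

From H_k ≅ ker(∂_k) / im(∂_{k+1}) we obtain:

  H_0: rank C_0 − rank ∂_1 = 6 − 5 = 1, and the invariant factors of ∂_1 are all 1, so H_0 ≅ Z.
  H_1: rank ker ∂_1 − rank ∂_2 = (12 − 5) − 6 = 1, and the invariant factors of ∂_2 are all 1, so H_1 ≅ Z.
  H_2: rank ker ∂_2 − rank ∂_3 = (6 − 6) − 0 = 0, and there is no ∂_3, so H_2 ≅ 0.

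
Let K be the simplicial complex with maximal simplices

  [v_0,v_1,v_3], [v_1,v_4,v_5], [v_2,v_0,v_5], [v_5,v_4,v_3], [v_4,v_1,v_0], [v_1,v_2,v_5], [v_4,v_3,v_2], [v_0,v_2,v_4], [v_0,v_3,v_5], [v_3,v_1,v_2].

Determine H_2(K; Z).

H_2 ≅ 0.

Fix the vertex order v_0 < v_1 < v_2 < v_3 < v_4 < v_5 and write every simplex with vertices in increasing order. Then dim K = 2 and the simplices of K are:

  0-simplices (6): [v_0], [v_1], [v_2], [v_3], [v_4], [v_5]
  1-simplices (15): (15 of them)
  2-simplices (10): [v_0,v_1,v_3], [v_0,v_1,v_4], [v_0,v_2,v_4], [v_0,v_2,v_5], [v_0,v_3,v_5], [v_1,v_2,v_3], [v_1,v_2,v_5], [v_1,v_4,v_5], [v_2,v_3,v_4], [v_3,v_4,v_5]

so the chain groups are C_0 ≅ Z^6, C_1 ≅ Z^15, C_2 ≅ Z^10.

∂_1: C_1 → C_0 is given by ∂[p,q] = [q] − [p].
The resulting 6×15 matrix has rank 5, and its Smith normal form has invariant factors (1,1,1,1,1).

The boundary map ∂_2: C_2 → C_1 acts by ∂[p,q,r] = [q,r] − [p,r] + [p,q]. For instance
  ∂[v_2,v_3,v_4] = [v_3,v_4] − [v_2,v_4] + [v_2,v_3],
  ∂[v_0,v_1,v_3] = [v_1,v_3] − [v_0,v_3] + [v_0,v_1].
The resulting 15×10 matrix has rank 10, and its Smith normal form has invariant factors (1,1,1,1,1,1,1,1,1,2).

Reading off H_k = ker ∂_k / im ∂_{k+1}:

  H_2: rank ker ∂_2 − rank ∂_3 = (10 − 10) − 0 = 0, and there is no ∂_3, so H_2 ≅ 0.

(K is a triangulation of the real projective plane RP^2.)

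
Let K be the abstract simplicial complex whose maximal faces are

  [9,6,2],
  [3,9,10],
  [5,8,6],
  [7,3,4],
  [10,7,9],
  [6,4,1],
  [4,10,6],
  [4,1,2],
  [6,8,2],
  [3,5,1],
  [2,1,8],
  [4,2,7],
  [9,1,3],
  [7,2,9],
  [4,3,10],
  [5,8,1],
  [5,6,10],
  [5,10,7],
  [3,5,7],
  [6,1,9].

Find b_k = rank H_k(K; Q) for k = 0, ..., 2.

b_0 = 1, b_1 = 1, b_2 = 0.

Take the total order 1 < 2 < 3 < 4 < 5 < 6 < 7 < 8 < 9 < 10 on the vertex set. Then K (dimension 2) consists of the simplices:

  0-simplices (10): [1], [2], [3], [4], [5], [6], [7], [8], [9], [10]
  1-simplices (30): (30 of them)
  2-simplices (20): (20 of them)

Hence C_0 ≅ Z^10, C_1 ≅ Z^30, C_2 ≅ Z^20.

The boundary map ∂_1: C_1 → C_0 maps an edge to its endpoints' difference, ∂[p,q] = q − p. For instance
  ∂[2,4] = [4] − [2].
The resulting 10×30 matrix has rank 9, and its Smith normal form has invariant factors (1,1,1,1,1,1,1,1,1).

The boundary map ∂_2: C_2 → C_1 sends each 2-simplex [p,q,r] to [q,r] − [p,r] + [p,q]. For instance
  ∂[1,5,8] = [5,8] − [1,8] + [1,5],
  ∂[3,9,10] = [9,10] − [3,10] + [3,9].
The 30×20 boundary matrix has rank 20 and Smith normal form diag(1,1,1,1,1,1,1,1,1,1,1,1,1,1,1,1,1,1,1,2).

Now H_k = ker ∂_k / im ∂_{k+1}, so:

  H_0: rank C_0 − rank ∂_1 = 10 − 9 = 1, and the invariant factors of ∂_1 are all 1, so H_0 ≅ Z.
  H_1: rank ker ∂_1 − rank ∂_2 = (30 − 9) − 20 = 1, and ∂_2 has invariant factor 2 > 1, so H_1 ≅ Z ⊕ Z/2Z.
  H_2: rank ker ∂_2 − rank ∂_3 = (20 − 20) − 0 = 0, and there is no ∂_3, so H_2 ≅ 0.

Hence the Betti numbers are b_0 = 1, b_1 = 1, b_2 = 0.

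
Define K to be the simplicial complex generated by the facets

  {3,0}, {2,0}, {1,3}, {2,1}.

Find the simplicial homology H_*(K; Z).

H_0 = Z,  H_1 = Z.

Order the vertices as 0 < 1 < 2 < 3. Listing each simplex with vertices in this order, K has dimension 1 with simplices:

  0-simplices (4): [0], [1], [2], [3]
  1-simplices (4): [0,2], [0,3], [1,2], [1,3]

giving chain groups C_0 ≅ Z^4, C_1 ≅ Z^4.

Boundary ∂_1: C_1 → C_0 is given by ∂[p,q] = [q] − [p]. For instance
  ∂[0,2] = [2] − [0].
This gives a 4×4 integer matrix of rank 3; reducing to Smith normal form yields diagonal entries (1,1,1).

Computing H_k = (kernel of ∂_k) / (image of ∂_{k+1}):

  H_0: rank C_0 − rank ∂_1 = 4 − 3 = 1, and the invariant factors of ∂_1 are all 1, so H_0 ≅ Z.
  H_1: rank ker ∂_1 − rank ∂_2 = (4 − 3) − 0 = 1, and there is no ∂_2, so H_1 ≅ Z.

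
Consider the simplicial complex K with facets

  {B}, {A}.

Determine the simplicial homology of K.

H_0 = Z^2.

Take the total order A < B on the vertex set. Then K (dimension 0) consists of the simplices:

  0-simplices (2): A, B

so the chain groups are C_0 ≅ Z^2.

Now H_k = ker ∂_k / im ∂_{k+1}, so:

  H_0: rank C_0 − rank ∂_1 = 2 − 0 = 2, and there is no ∂_1, so H_0 ≅ Z^2.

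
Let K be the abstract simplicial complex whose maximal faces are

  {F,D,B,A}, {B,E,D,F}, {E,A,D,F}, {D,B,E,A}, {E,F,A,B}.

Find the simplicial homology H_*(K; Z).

We work with the vertex ordering A < B < D < E < F. The simplices of K, each written with vertices in increasing order, are:

  0-simplices (5): A, B, D, E, F
  1-simplices (10): AB, AD, AE, AF, BD, BE, BF, DE, DF, EF
  2-simplices (10): ABD, ABE, ABF, ADE, ADF, AEF, BDE, BDF, BEF, DEF
  3-simplices (5): ABDE, ABDF, ABEF, ADEF, BDEF

giving chain groups C_0 ≅ Z^5, C_1 ≅ Z^10, C_2 ≅ Z^10, C_3 ≅ Z^5.

∂_1: C_1 → C_0 is given by ∂[p,q] = [q] − [p].
The 5×10 boundary matrix has rank 4 and Smith normal form diag(1,1,1,1).

Boundary ∂_2: C_2 → C_1 sends each 2-simplex [p,q,r] to [q,r] − [p,r] + [p,q]. For instance
  ∂ABD = BD − AD + AB,
  ∂ABE = BE − AE + AB.
As a 10×10 matrix over Z this has rank 6, with invariant factors (1,1,1,1,1,1).

Boundary ∂_3: C_3 → C_2 sends each 3-simplex σ to the alternating sum Σ_i (−1)^i (σ with its i-th vertex removed). For instance
  ∂ABDF = BDF − ADF + ABF − ABD,
  ∂BDEF = DEF − BEF + BDF − BDE.
As a 10×5 matrix over Z this has rank 4, with invariant factors (1,1,1,1).

Reading off H_k = ker ∂_k / im ∂_{k+1}:

  H_0: rank C_0 − rank ∂_1 = 5 − 4 = 1, and the invariant factors of ∂_1 are all 1, so H_0 ≅ Z.
  H_1: rank ker ∂_1 − rank ∂_2 = (10 − 4) − 6 = 0, and the invariant factors of ∂_2 are all 1, so H_1 ≅ 0.
  H_2: rank ker ∂_2 − rank ∂_3 = (10 − 6) − 4 = 0, and the invariant factors of ∂_3 are all 1, so H_2 ≅ 0.
  H_3: rank ker ∂_3 − rank ∂_4 = (5 − 4) − 0 = 1, and there is no ∂_4, so H_3 ≅ Z.

H_0 ≅ Z,  H_1 = 0,  H_2 = 0,  H_3 ≅ Z.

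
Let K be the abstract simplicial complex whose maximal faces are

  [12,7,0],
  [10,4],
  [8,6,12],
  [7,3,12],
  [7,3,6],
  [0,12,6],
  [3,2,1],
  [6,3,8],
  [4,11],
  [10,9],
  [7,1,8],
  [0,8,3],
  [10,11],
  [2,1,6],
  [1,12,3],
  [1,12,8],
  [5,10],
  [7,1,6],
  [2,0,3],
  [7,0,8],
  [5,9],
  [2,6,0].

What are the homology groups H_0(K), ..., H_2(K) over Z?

Take the total order 0 < 1 < 2 < 3 < 4 < 5 < 6 < 7 < 8 < 9 < 10 < 11 < 12 on the vertex set. Then K (dimension 2) consists of the simplices:

  0-simplices (13): [0], [1], [2], [3], [4], [5], [6], [7], [8], [9], [10], [11], [12]
  1-simplices (30): (30 of them)
  2-simplices (16): [0,2,3], [0,2,6], [0,3,8], [0,6,12], [0,7,8], [0,7,12], [1,2,3], [1,2,6], [1,3,12], [1,6,7], [1,7,8], [1,8,12], [3,6,7], [3,6,8], [3,7,12], [6,8,12]

so the chain groups are C_0 ≅ Z^13, C_1 ≅ Z^30, C_2 ≅ Z^16.

The boundary map ∂_1: C_1 → C_0 is given by ∂[p,q] = [q] − [p]. For instance
  ∂[4,11] = [11] − [4].
As a 13×30 matrix over Z this has rank 11, with invariant factors (1,1,1,1,1,1,1,1,1,1,1).

The boundary map ∂_2: C_2 → C_1 acts by ∂[p,q,r] = [q,r] − [p,r] + [p,q]. For instance
  ∂[1,8,12] = [8,12] − [1,12] + [1,8],
  ∂[0,7,12] = [7,12] − [0,12] + [0,7].
The 30×16 boundary matrix has rank 15 and Smith normal form diag(1,1,1,1,1,1,1,1,1,1,1,1,1,1,1).

Now H_k = ker ∂_k / im ∂_{k+1}, so:

  H_0: rank C_0 − rank ∂_1 = 13 − 11 = 2, and the invariant factors of ∂_1 are all 1, so H_0 = Z^2.
  H_1: rank ker ∂_1 − rank ∂_2 = (30 − 11) − 15 = 4, and the invariant factors of ∂_2 are all 1, so H_1 = Z^4.
  H_2: rank ker ∂_2 − rank ∂_3 = (16 − 15) − 0 = 1, and there is no ∂_3, so H_2 = Z.

As a check, the Euler characteristic is 13 − 30 + 16 = -1, which agrees with 2 − 4 + 1 = -1.
(K is a triangulation of the disjoint union of a wedge of 2 circles and the torus T^2.)

H_0 ≅ Z^2,  H_1 ≅ Z^4,  H_2 ≅ Z.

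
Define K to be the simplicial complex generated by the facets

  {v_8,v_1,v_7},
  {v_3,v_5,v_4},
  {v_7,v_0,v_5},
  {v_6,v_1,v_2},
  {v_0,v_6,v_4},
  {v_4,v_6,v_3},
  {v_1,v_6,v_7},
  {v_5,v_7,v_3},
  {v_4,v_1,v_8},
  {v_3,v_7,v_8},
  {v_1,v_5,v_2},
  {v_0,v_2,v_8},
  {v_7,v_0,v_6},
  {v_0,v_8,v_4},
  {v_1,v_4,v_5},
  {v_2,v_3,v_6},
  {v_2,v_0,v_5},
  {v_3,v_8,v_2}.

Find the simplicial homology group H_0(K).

We work with the vertex ordering v_0 < v_1 < v_2 < v_3 < v_4 < v_5 < v_6 < v_7 < v_8. The simplices of K, each written with vertices in increasing order, are:

  0-simplices (9): [v_0], [v_1], [v_2], [v_3], [v_4], [v_5], [v_6], [v_7], [v_8]
  1-simplices (27): (27 of them)
  2-simplices (18): (18 of them)

Hence C_0 ≅ Z^9, C_1 ≅ Z^27, C_2 ≅ Z^18.

Boundary ∂_1: C_1 → C_0 sends each edge [p,q] (with p < q) to q − p.
As a 9×27 matrix over Z this has rank 8, with invariant factors (1,1,1,1,1,1,1,1).

Boundary ∂_2: C_2 → C_1 sends each 2-simplex [p,q,r] to [q,r] − [p,r] + [p,q]. For instance
  ∂[v_1,v_6,v_7] = [v_6,v_7] − [v_1,v_7] + [v_1,v_6],
  ∂[v_3,v_4,v_6] = [v_4,v_6] − [v_3,v_6] + [v_3,v_4].
As a 27×18 matrix over Z this has rank 17, with invariant factors (1,1,1,1,1,1,1,1,1,1,1,1,1,1,1,1,1).

Reading off H_k = ker ∂_k / im ∂_{k+1}:

  H_0: rank C_0 − rank ∂_1 = 9 − 8 = 1, and the invariant factors of ∂_1 are all 1, so H_0 ≅ Z.

H_0 ≅ Z.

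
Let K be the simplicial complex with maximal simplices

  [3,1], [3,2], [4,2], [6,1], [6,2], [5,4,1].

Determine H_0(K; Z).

H_0 ≅ Z.

We work with the vertex ordering 1 < 2 < 3 < 4 < 5 < 6. The simplices of K, each written with vertices in increasing order, are:

  0-simplices (6): [1], [2], [3], [4], [5], [6]
  1-simplices (8): [1,3], [1,4], [1,5], [1,6], [2,3], [2,4], [2,6], [4,5]
  2-simplices (1): [1,4,5]

giving chain groups C_0 ≅ Z^6, C_1 ≅ Z^8, C_2 ≅ Z^1.

Boundary ∂_1: C_1 → C_0 maps an edge to its endpoints' difference, ∂[p,q] = q − p. For instance
  ∂[2,3] = [3] − [2].
The resulting 6×8 matrix has rank 5, and its Smith normal form has invariant factors (1,1,1,1,1).

Boundary ∂_2: C_2 → C_1 maps a triangle to the signed sum of its edges. For instance
  ∂[1,4,5] = [4,5] − [1,5] + [1,4].
The resulting 8×1 matrix has rank 1, and its Smith normal form has invariant factors (1).

Computing H_k = (kernel of ∂_k) / (image of ∂_{k+1}):

  H_0: rank C_0 − rank ∂_1 = 6 − 5 = 1, and the invariant factors of ∂_1 are all 1, so H_0 = Z.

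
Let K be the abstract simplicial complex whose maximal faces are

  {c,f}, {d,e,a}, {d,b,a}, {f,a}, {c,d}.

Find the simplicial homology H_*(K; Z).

H_0 = Z,  H_1 = Z,  H_2 = 0.

Order the vertices as a < b < c < d < e < f. Listing each simplex with vertices in this order, K has dimension 2 with simplices:

  0-simplices (6): a, b, c, d, e, f
  1-simplices (8): ab, ad, ae, af, bd, cd, cf, de
  2-simplices (2): abd, ade

giving chain groups C_0 ≅ Z^6, C_1 ≅ Z^8, C_2 ≅ Z^2.

∂_1: C_1 → C_0 maps an edge to its endpoints' difference, ∂[p,q] = q − p.
This gives a 6×8 integer matrix of rank 5; reducing to Smith normal form yields diagonal entries (1,1,1,1,1).

Boundary ∂_2: C_2 → C_1 acts by ∂[p,q,r] = [q,r] − [p,r] + [p,q]. For instance
  ∂ade = de − ae + ad,
  ∂abd = bd − ad + ab.
As a 8×2 matrix over Z this has rank 2, with invariant factors (1,1).

From H_k ≅ ker(∂_k) / im(∂_{k+1}) we obtain:

  H_0: rank C_0 − rank ∂_1 = 6 − 5 = 1, and the invariant factors of ∂_1 are all 1, so H_0 ≅ Z.
  H_1: rank ker ∂_1 − rank ∂_2 = (8 − 5) − 2 = 1, and the invariant factors of ∂_2 are all 1, so H_1 ≅ Z.
  H_2: rank ker ∂_2 − rank ∂_3 = (2 − 2) − 0 = 0, and there is no ∂_3, so H_2 ≅ 0.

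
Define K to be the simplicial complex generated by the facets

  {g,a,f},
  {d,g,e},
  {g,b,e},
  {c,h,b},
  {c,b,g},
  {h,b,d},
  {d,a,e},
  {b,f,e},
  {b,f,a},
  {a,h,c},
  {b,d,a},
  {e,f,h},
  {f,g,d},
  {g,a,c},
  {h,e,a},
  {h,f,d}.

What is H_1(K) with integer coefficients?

H_1 = Z^2.

Fix the vertex order a < b < c < d < e < f < g < h and write every simplex with vertices in increasing order. Then dim K = 2 and the simplices of K are:

  0-simplices (8): a, b, c, d, e, f, g, h
  1-simplices (24): ab, ac, ad, ae, af, ag, ah, bc, bd, be, bf, bg, bh, cg, ch, de, df, dg, dh, ef, eg, eh, fg, fh
  2-simplices (16): abd, abf, acg, ach, ade, aeh, afg, bcg, bch, bdh, bef, beg, deg, dfg, dfh, efh

giving chain groups C_0 ≅ Z^8, C_1 ≅ Z^24, C_2 ≅ Z^16.

The boundary map ∂_1: C_1 → C_0 is given by ∂[p,q] = [q] − [p]. For instance
  ∂af = f − a.
The resulting 8×24 matrix has rank 7, and its Smith normal form has invariant factors (1,1,1,1,1,1,1).

Boundary ∂_2: C_2 → C_1 sends each 2-simplex [p,q,r] to [q,r] − [p,r] + [p,q]. For instance
  ∂abf = bf − af + ab,
  ∂bdh = dh − bh + bd.
This gives a 24×16 integer matrix of rank 15; reducing to Smith normal form yields diagonal entries (1,1,1,1,1,1,1,1,1,1,1,1,1,1,1).

Now H_k = ker ∂_k / im ∂_{k+1}, so:

  H_1: rank ker ∂_1 − rank ∂_2 = (24 − 7) − 15 = 2, and the invariant factors of ∂_2 are all 1, so H_1 ≅ Z^2.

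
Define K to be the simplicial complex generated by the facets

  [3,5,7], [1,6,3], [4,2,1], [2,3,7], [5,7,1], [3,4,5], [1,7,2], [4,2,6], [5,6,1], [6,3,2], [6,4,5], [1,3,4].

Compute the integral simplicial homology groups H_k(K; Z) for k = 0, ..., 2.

We work with the vertex ordering 1 < 2 < 3 < 4 < 5 < 6 < 7. The simplices of K, each written with vertices in increasing order, are:

  0-simplices (7): [1], [2], [3], [4], [5], [6], [7]
  1-simplices (18): [1,2], [1,3], [1,4], [1,5], [1,6], [1,7], [2,3], [2,4], [2,6], [2,7], [3,4], [3,5], [3,6], [3,7], [4,5], [4,6], [5,6], [5,7]
  2-simplices (12): [1,2,4], [1,2,7], [1,3,4], [1,3,6], [1,5,6], [1,5,7], [2,3,6], [2,3,7], [2,4,6], [3,4,5], [3,5,7], [4,5,6]

so the chain groups are C_0 ≅ Z^7, C_1 ≅ Z^18, C_2 ≅ Z^12.

The boundary map ∂_1: C_1 → C_0 maps an edge to its endpoints' difference, ∂[p,q] = q − p.
The resulting 7×18 matrix has rank 6, and its Smith normal form has invariant factors (1,1,1,1,1,1).

The boundary map ∂_2: C_2 → C_1 sends each 2-simplex [p,q,r] to [q,r] − [p,r] + [p,q]. For instance
  ∂[3,5,7] = [5,7] − [3,7] + [3,5],
  ∂[2,3,6] = [3,6] − [2,6] + [2,3].
The resulting 18×12 matrix has rank 12, and its Smith normal form has invariant factors (1,1,1,1,1,1,1,1,1,1,1,2).

Reading off H_k = ker ∂_k / im ∂_{k+1}:

  H_0: rank C_0 − rank ∂_1 = 7 − 6 = 1, and the invariant factors of ∂_1 are all 1, so H_0 ≅ Z.
  H_1: rank ker ∂_1 − rank ∂_2 = (18 − 6) − 12 = 0, and ∂_2 has invariant factor 2 > 1, so H_1 ≅ Z/2Z.
  H_2: rank ker ∂_2 − rank ∂_3 = (12 − 12) − 0 = 0, and there is no ∂_3, so H_2 ≅ 0.

As a check, the Euler characteristic is 7 − 18 + 12 = 1, which agrees with 1 − 0 + 0 = 1.
(K is a triangulation of the real projective plane RP^2.)

H_0 = Z,  H_1 = Z/2Z,  H_2 = 0.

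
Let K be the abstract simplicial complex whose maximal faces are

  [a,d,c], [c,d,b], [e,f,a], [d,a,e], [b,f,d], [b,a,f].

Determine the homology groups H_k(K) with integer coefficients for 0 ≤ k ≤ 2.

Take the total order a < b < c < d < e < f on the vertex set. Then K (dimension 2) consists of the simplices:

  0-simplices (6): a, b, c, d, e, f
  1-simplices (12): ab, ac, ad, ae, af, bc, bd, bf, cd, de, df, ef
  2-simplices (6): abf, acd, ade, aef, bcd, bdf

so the chain groups are C_0 ≅ Z^6, C_1 ≅ Z^12, C_2 ≅ Z^6.

Boundary ∂_1: C_1 → C_0 sends each edge [p,q] (with p < q) to q − p.
The resulting 6×12 matrix has rank 5, and its Smith normal form has invariant factors (1,1,1,1,1).

∂_2: C_2 → C_1 sends each 2-simplex [p,q,r] to [q,r] − [p,r] + [p,q]. For instance
  ∂ade = de − ae + ad,
  ∂bdf = df − bf + bd.
This gives a 12×6 integer matrix of rank 6; reducing to Smith normal form yields diagonal entries (1,1,1,1,1,1).

Reading off H_k = ker ∂_k / im ∂_{k+1}:

  H_0: rank C_0 − rank ∂_1 = 6 − 5 = 1, and the invariant factors of ∂_1 are all 1, so H_0 ≅ Z.
  H_1: rank ker ∂_1 − rank ∂_2 = (12 − 5) − 6 = 1, and the invariant factors of ∂_2 are all 1, so H_1 ≅ Z.
  H_2: rank ker ∂_2 − rank ∂_3 = (6 − 6) − 0 = 0, and there is no ∂_3, so H_2 ≅ 0.

H_0 = Z,  H_1 = Z,  H_2 = 0.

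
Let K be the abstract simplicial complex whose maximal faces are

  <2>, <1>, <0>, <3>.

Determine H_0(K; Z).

We work with the vertex ordering 0 < 1 < 2 < 3. The simplices of K, each written with vertices in increasing order, are:

  0-simplices (4): [0], [1], [2], [3]

giving chain groups C_0 ≅ Z^4.

Computing H_k = (kernel of ∂_k) / (image of ∂_{k+1}):

  H_0: rank C_0 − rank ∂_1 = 4 − 0 = 4, and there is no ∂_1, so H_0 = Z^4.

H_0 ≅ Z^4.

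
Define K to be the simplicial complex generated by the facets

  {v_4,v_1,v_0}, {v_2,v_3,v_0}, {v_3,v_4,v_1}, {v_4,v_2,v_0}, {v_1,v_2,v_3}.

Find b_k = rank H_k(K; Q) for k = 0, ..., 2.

Order the vertices as v_0 < v_1 < v_2 < v_3 < v_4. Listing each simplex with vertices in this order, K has dimension 2 with simplices:

  0-simplices (5): [v_0], [v_1], [v_2], [v_3], [v_4]
  1-simplices (10): [v_0,v_1], [v_0,v_2], [v_0,v_3], [v_0,v_4], [v_1,v_2], [v_1,v_3], [v_1,v_4], [v_2,v_3], [v_2,v_4], [v_3,v_4]
  2-simplices (5): [v_0,v_1,v_4], [v_0,v_2,v_3], [v_0,v_2,v_4], [v_1,v_2,v_3], [v_1,v_3,v_4]

Hence C_0 ≅ Z^5, C_1 ≅ Z^10, C_2 ≅ Z^5.

The boundary map ∂_1: C_1 → C_0 sends each edge [p,q] (with p < q) to q − p. For instance
  ∂[v_1,v_3] = [v_3] − [v_1].
This gives a 5×10 integer matrix of rank 4; reducing to Smith normal form yields diagonal entries (1,1,1,1).

Boundary ∂_2: C_2 → C_1 maps a triangle to the signed sum of its edges. For instance
  ∂[v_0,v_2,v_3] = [v_2,v_3] − [v_0,v_3] + [v_0,v_2],
  ∂[v_1,v_2,v_3] = [v_2,v_3] − [v_1,v_3] + [v_1,v_2].
The 10×5 boundary matrix has rank 5 and Smith normal form diag(1,1,1,1,1).

From H_k ≅ ker(∂_k) / im(∂_{k+1}) we obtain:

  H_0: rank C_0 − rank ∂_1 = 5 − 4 = 1, and the invariant factors of ∂_1 are all 1, so H_0 ≅ Z.
  H_1: rank ker ∂_1 − rank ∂_2 = (10 − 4) − 5 = 1, and the invariant factors of ∂_2 are all 1, so H_1 ≅ Z.
  H_2: rank ker ∂_2 − rank ∂_3 = (5 − 5) − 0 = 0, and there is no ∂_3, so H_2 ≅ 0.

(K is a triangulation of the Möbius band.)

Hence the Betti numbers are b_0 = 1, b_1 = 1, b_2 = 0.

b_0 = 1, b_1 = 1, b_2 = 0.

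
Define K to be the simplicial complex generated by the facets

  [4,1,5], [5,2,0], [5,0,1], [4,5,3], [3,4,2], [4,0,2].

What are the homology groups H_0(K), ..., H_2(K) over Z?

Fix the vertex order 0 < 1 < 2 < 3 < 4 < 5 and write every simplex with vertices in increasing order. Then dim K = 2 and the simplices of K are:

  0-simplices (6): [0], [1], [2], [3], [4], [5]
  1-simplices (12): [0,1], [0,2], [0,4], [0,5], [1,4], [1,5], [2,3], [2,4], [2,5], [3,4], [3,5], [4,5]
  2-simplices (6): [0,1,5], [0,2,4], [0,2,5], [1,4,5], [2,3,4], [3,4,5]

Hence C_0 ≅ Z^6, C_1 ≅ Z^12, C_2 ≅ Z^6.

Boundary ∂_1: C_1 → C_0 maps an edge to its endpoints' difference, ∂[p,q] = q − p.
The 6×12 boundary matrix has rank 5 and Smith normal form diag(1,1,1,1,1).

Boundary ∂_2: C_2 → C_1 maps a triangle to the signed sum of its edges. For instance
  ∂[0,2,4] = [2,4] − [0,4] + [0,2],
  ∂[1,4,5] = [4,5] − [1,5] + [1,4].
This gives a 12×6 integer matrix of rank 6; reducing to Smith normal form yields diagonal entries (1,1,1,1,1,1).

Computing H_k = (kernel of ∂_k) / (image of ∂_{k+1}):

  H_0: rank C_0 − rank ∂_1 = 6 − 5 = 1, and the invariant factors of ∂_1 are all 1, so H_0 ≅ Z.
  H_1: rank ker ∂_1 − rank ∂_2 = (12 − 5) − 6 = 1, and the invariant factors of ∂_2 are all 1, so H_1 ≅ Z.
  H_2: rank ker ∂_2 − rank ∂_3 = (6 − 6) − 0 = 0, and there is no ∂_3, so H_2 ≅ 0.

H_0 = Z,  H_1 = Z,  H_2 = 0.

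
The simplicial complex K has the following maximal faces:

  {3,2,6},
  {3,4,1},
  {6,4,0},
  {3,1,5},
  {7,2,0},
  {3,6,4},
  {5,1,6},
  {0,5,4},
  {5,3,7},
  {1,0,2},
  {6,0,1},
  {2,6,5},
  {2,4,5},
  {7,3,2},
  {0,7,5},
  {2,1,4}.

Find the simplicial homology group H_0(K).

H_0 = Z.

Order the vertices as 0 < 1 < 2 < 3 < 4 < 5 < 6 < 7. Listing each simplex with vertices in this order, K has dimension 2 with simplices:

  0-simplices (8): [0], [1], [2], [3], [4], [5], [6], [7]
  1-simplices (24): (24 of them)
  2-simplices (16): [0,1,2], [0,1,6], [0,2,7], [0,4,5], [0,4,6], [0,5,7], [1,2,4], [1,3,4], [1,3,5], [1,5,6], [2,3,6], [2,3,7], [2,4,5], [2,5,6], [3,4,6], [3,5,7]

Hence C_0 ≅ Z^8, C_1 ≅ Z^24, C_2 ≅ Z^16.

The boundary map ∂_1: C_1 → C_0 sends each edge [p,q] (with p < q) to q − p.
The resulting 8×24 matrix has rank 7, and its Smith normal form has invariant factors (1,1,1,1,1,1,1).

∂_2: C_2 → C_1 acts by ∂[p,q,r] = [q,r] − [p,r] + [p,q]. For instance
  ∂[2,3,7] = [3,7] − [2,7] + [2,3],
  ∂[3,4,6] = [4,6] − [3,6] + [3,4].
This gives a 24×16 integer matrix of rank 15; reducing to Smith normal form yields diagonal entries (1,1,1,1,1,1,1,1,1,1,1,1,1,1,1).

Reading off H_k = ker ∂_k / im ∂_{k+1}:

  H_0: rank C_0 − rank ∂_1 = 8 − 7 = 1, and the invariant factors of ∂_1 are all 1, so H_0 ≅ Z.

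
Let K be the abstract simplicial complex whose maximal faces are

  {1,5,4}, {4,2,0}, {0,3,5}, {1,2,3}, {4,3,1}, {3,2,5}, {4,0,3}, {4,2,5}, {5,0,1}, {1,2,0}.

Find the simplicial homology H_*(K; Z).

H_0 = Z,  H_1 = Z/2Z,  H_2 = 0.

We work with the vertex ordering 0 < 1 < 2 < 3 < 4 < 5. The simplices of K, each written with vertices in increasing order, are:

  0-simplices (6): [0], [1], [2], [3], [4], [5]
  1-simplices (15): [0,1], [0,2], [0,3], [0,4], [0,5], [1,2], [1,3], [1,4], [1,5], [2,3], [2,4], [2,5], [3,4], [3,5], [4,5]
  2-simplices (10): [0,1,2], [0,1,5], [0,2,4], [0,3,4], [0,3,5], [1,2,3], [1,3,4], [1,4,5], [2,3,5], [2,4,5]

so the chain groups are C_0 ≅ Z^6, C_1 ≅ Z^15, C_2 ≅ Z^10.

Boundary ∂_1: C_1 → C_0 is given by ∂[p,q] = [q] − [p]. For instance
  ∂[0,5] = [5] − [0].
The 6×15 boundary matrix has rank 5 and Smith normal form diag(1,1,1,1,1).

Boundary ∂_2: C_2 → C_1 sends each 2-simplex [p,q,r] to [q,r] − [p,r] + [p,q]. For instance
  ∂[0,1,2] = [1,2] − [0,2] + [0,1],
  ∂[0,1,5] = [1,5] − [0,5] + [0,1].
The resulting 15×10 matrix has rank 10, and its Smith normal form has invariant factors (1,1,1,1,1,1,1,1,1,2).

From H_k ≅ ker(∂_k) / im(∂_{k+1}) we obtain:

  H_0: rank C_0 − rank ∂_1 = 6 − 5 = 1, and the invariant factors of ∂_1 are all 1, so H_0 ≅ Z.
  H_1: rank ker ∂_1 − rank ∂_2 = (15 − 5) − 10 = 0, and ∂_2 has invariant factor 2 > 1, so H_1 ≅ Z/2Z.
  H_2: rank ker ∂_2 − rank ∂_3 = (10 − 10) − 0 = 0, and there is no ∂_3, so H_2 ≅ 0.

As a check, the Euler characteristic is 6 − 15 + 10 = 1, which agrees with 1 − 0 + 0 = 1.
(K is a triangulation of the real projective plane RP^2.)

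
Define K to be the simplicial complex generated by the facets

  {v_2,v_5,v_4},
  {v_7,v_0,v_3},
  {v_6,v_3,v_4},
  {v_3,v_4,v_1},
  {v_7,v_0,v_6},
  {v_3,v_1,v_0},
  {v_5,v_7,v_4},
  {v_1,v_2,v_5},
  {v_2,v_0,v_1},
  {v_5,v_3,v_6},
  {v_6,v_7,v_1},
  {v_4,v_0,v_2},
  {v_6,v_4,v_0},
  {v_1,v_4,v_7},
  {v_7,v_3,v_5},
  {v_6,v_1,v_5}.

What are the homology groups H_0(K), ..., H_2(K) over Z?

H_0 = Z,  H_1 = Z^2,  H_2 = Z.

Order the vertices as v_0 < v_1 < v_2 < v_3 < v_4 < v_5 < v_6 < v_7. Listing each simplex with vertices in this order, K has dimension 2 with simplices:

  0-simplices (8): [v_0], [v_1], [v_2], [v_3], [v_4], [v_5], [v_6], [v_7]
  1-simplices (24): (24 of them)
  2-simplices (16): (16 of them)

so the chain groups are C_0 ≅ Z^8, C_1 ≅ Z^24, C_2 ≅ Z^16.

Boundary ∂_1: C_1 → C_0 maps an edge to its endpoints' difference, ∂[p,q] = q − p. For instance
  ∂[v_1,v_5] = [v_5] − [v_1].
The 8×24 boundary matrix has rank 7 and Smith normal form diag(1,1,1,1,1,1,1).

Boundary ∂_2: C_2 → C_1 sends each 2-simplex [p,q,r] to [q,r] − [p,r] + [p,q]. For instance
  ∂[v_3,v_5,v_7] = [v_5,v_7] − [v_3,v_7] + [v_3,v_5],
  ∂[v_0,v_3,v_7] = [v_3,v_7] − [v_0,v_7] + [v_0,v_3].
As a 24×16 matrix over Z this has rank 15, with invariant factors (1,1,1,1,1,1,1,1,1,1,1,1,1,1,1).

Reading off H_k = ker ∂_k / im ∂_{k+1}:

  H_0: rank C_0 − rank ∂_1 = 8 − 7 = 1, and the invariant factors of ∂_1 are all 1, so H_0 = Z.
  H_1: rank ker ∂_1 − rank ∂_2 = (24 − 7) − 15 = 2, and the invariant factors of ∂_2 are all 1, so H_1 = Z^2.
  H_2: rank ker ∂_2 − rank ∂_3 = (16 − 15) − 0 = 1, and there is no ∂_3, so H_2 = Z.

As a check, the Euler characteristic is 8 − 24 + 16 = 0, which agrees with 1 − 2 + 1 = 0.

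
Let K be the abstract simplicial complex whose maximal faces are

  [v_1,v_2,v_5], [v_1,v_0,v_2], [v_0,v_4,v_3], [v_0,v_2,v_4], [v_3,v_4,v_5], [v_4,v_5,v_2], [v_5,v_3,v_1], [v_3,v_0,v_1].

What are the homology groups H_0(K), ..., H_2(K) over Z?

We work with the vertex ordering v_0 < v_1 < v_2 < v_3 < v_4 < v_5. The simplices of K, each written with vertices in increasing order, are:

  0-simplices (6): [v_0], [v_1], [v_2], [v_3], [v_4], [v_5]
  1-simplices (12): [v_0,v_1], [v_0,v_2], [v_0,v_3], [v_0,v_4], [v_1,v_2], [v_1,v_3], [v_1,v_5], [v_2,v_4], [v_2,v_5], [v_3,v_4], [v_3,v_5], [v_4,v_5]
  2-simplices (8): [v_0,v_1,v_2], [v_0,v_1,v_3], [v_0,v_2,v_4], [v_0,v_3,v_4], [v_1,v_2,v_5], [v_1,v_3,v_5], [v_2,v_4,v_5], [v_3,v_4,v_5]

giving chain groups C_0 ≅ Z^6, C_1 ≅ Z^12, C_2 ≅ Z^8.

The boundary map ∂_1: C_1 → C_0 maps an edge to its endpoints' difference, ∂[p,q] = q − p. For instance
  ∂[v_1,v_5] = [v_5] − [v_1].
The 6×12 boundary matrix has rank 5 and Smith normal form diag(1,1,1,1,1).

The boundary map ∂_2: C_2 → C_1 sends each 2-simplex [p,q,r] to [q,r] − [p,r] + [p,q]. For instance
  ∂[v_0,v_1,v_3] = [v_1,v_3] − [v_0,v_3] + [v_0,v_1],
  ∂[v_3,v_4,v_5] = [v_4,v_5] − [v_3,v_5] + [v_3,v_4].
The resulting 12×8 matrix has rank 7, and its Smith normal form has invariant factors (1,1,1,1,1,1,1).

Computing H_k = (kernel of ∂_k) / (image of ∂_{k+1}):

  H_0: rank C_0 − rank ∂_1 = 6 − 5 = 1, and the invariant factors of ∂_1 are all 1, so H_0 = Z.
  H_1: rank ker ∂_1 − rank ∂_2 = (12 − 5) − 7 = 0, and the invariant factors of ∂_2 are all 1, so H_1 = 0.
  H_2: rank ker ∂_2 − rank ∂_3 = (8 − 7) − 0 = 1, and there is no ∂_3, so H_2 = Z.

As a check, the Euler characteristic is 6 − 12 + 8 = 2, which agrees with 1 − 0 + 1 = 2.

H_0 = Z,  H_1 = 0,  H_2 = Z.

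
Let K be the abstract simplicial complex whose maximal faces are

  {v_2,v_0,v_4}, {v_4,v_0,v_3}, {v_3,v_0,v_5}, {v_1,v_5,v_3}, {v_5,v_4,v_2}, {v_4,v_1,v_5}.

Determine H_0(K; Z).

We work with the vertex ordering v_0 < v_1 < v_2 < v_3 < v_4 < v_5. The simplices of K, each written with vertices in increasing order, are:

  0-simplices (6): [v_0], [v_1], [v_2], [v_3], [v_4], [v_5]
  1-simplices (12): [v_0,v_2], [v_0,v_3], [v_0,v_4], [v_0,v_5], [v_1,v_3], [v_1,v_4], [v_1,v_5], [v_2,v_4], [v_2,v_5], [v_3,v_4], [v_3,v_5], [v_4,v_5]
  2-simplices (6): [v_0,v_2,v_4], [v_0,v_3,v_4], [v_0,v_3,v_5], [v_1,v_3,v_5], [v_1,v_4,v_5], [v_2,v_4,v_5]

Hence C_0 ≅ Z^6, C_1 ≅ Z^12, C_2 ≅ Z^6.

The boundary map ∂_1: C_1 → C_0 is given by ∂[p,q] = [q] − [p]. For instance
  ∂[v_0,v_5] = [v_5] − [v_0].
This gives a 6×12 integer matrix of rank 5; reducing to Smith normal form yields diagonal entries (1,1,1,1,1).

∂_2: C_2 → C_1 acts by ∂[p,q,r] = [q,r] − [p,r] + [p,q]. For instance
  ∂[v_0,v_2,v_4] = [v_2,v_4] − [v_0,v_4] + [v_0,v_2],
  ∂[v_0,v_3,v_4] = [v_3,v_4] − [v_0,v_4] + [v_0,v_3].
As a 12×6 matrix over Z this has rank 6, with invariant factors (1,1,1,1,1,1).

Now H_k = ker ∂_k / im ∂_{k+1}, so:

  H_0: rank C_0 − rank ∂_1 = 6 − 5 = 1, and the invariant factors of ∂_1 are all 1, so H_0 ≅ Z.

(K is a triangulation of the cylinder S^1 x I.)

H_0 ≅ Z.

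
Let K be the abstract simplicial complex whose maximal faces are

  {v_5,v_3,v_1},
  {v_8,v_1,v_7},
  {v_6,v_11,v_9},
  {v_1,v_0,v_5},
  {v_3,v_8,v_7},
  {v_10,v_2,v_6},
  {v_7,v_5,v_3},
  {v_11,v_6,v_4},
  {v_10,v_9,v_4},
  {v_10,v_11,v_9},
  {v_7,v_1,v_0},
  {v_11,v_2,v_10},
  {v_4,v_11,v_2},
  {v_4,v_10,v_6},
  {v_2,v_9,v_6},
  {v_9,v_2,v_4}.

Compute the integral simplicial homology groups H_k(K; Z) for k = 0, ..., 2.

H_0 = Z^2,  H_1 = Z ⊕ Z/2,  H_2 = 0.

Fix the vertex order v_0 < v_1 < v_2 < v_3 < v_4 < v_5 < v_6 < v_7 < v_8 < v_9 < v_10 < v_11 and write every simplex with vertices in increasing order. Then dim K = 2 and the simplices of K are:

  0-simplices (12): [v_0], [v_1], [v_2], [v_3], [v_4], [v_5], [v_6], [v_7], [v_8], [v_9], [v_10], [v_11]
  1-simplices (27): (27 of them)
  2-simplices (16): (16 of them)

so the chain groups are C_0 ≅ Z^12, C_1 ≅ Z^27, C_2 ≅ Z^16.

The boundary map ∂_1: C_1 → C_0 maps an edge to its endpoints' difference, ∂[p,q] = q − p.
This gives a 12×27 integer matrix of rank 10; reducing to Smith normal form yields diagonal entries (1,1,1,1,1,1,1,1,1,1).

Boundary ∂_2: C_2 → C_1 sends each 2-simplex [p,q,r] to [q,r] − [p,r] + [p,q]. For instance
  ∂[v_2,v_10,v_11] = [v_10,v_11] − [v_2,v_11] + [v_2,v_10],
  ∂[v_1,v_3,v_5] = [v_3,v_5] − [v_1,v_5] + [v_1,v_3].
The resulting 27×16 matrix has rank 16, and its Smith normal form has invariant factors (1,1,1,1,1,1,1,1,1,1,1,1,1,1,1,2).

Now H_k = ker ∂_k / im ∂_{k+1}, so:

  H_0: rank C_0 − rank ∂_1 = 12 − 10 = 2, and the invariant factors of ∂_1 are all 1, so H_0 ≅ Z^2.
  H_1: rank ker ∂_1 − rank ∂_2 = (27 − 10) − 16 = 1, and ∂_2 has invariant factor 2 > 1, so H_1 ≅ Z ⊕ Z/2.
  H_2: rank ker ∂_2 − rank ∂_3 = (16 − 16) − 0 = 0, and there is no ∂_3, so H_2 ≅ 0.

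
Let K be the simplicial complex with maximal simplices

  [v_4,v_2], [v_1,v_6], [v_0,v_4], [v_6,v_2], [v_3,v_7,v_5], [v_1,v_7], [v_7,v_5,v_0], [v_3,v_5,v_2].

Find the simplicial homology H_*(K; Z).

H_0 = Z,  H_1 = Z^2,  H_2 = 0.

Fix the vertex order v_0 < v_1 < v_2 < v_3 < v_4 < v_5 < v_6 < v_7 and write every simplex with vertices in increasing order. Then dim K = 2 and the simplices of K are:

  0-simplices (8): [v_0], [v_1], [v_2], [v_3], [v_4], [v_5], [v_6], [v_7]
  1-simplices (12): [v_0,v_4], [v_0,v_5], [v_0,v_7], [v_1,v_6], [v_1,v_7], [v_2,v_3], [v_2,v_4], [v_2,v_5], [v_2,v_6], [v_3,v_5], [v_3,v_7], [v_5,v_7]
  2-simplices (3): [v_0,v_5,v_7], [v_2,v_3,v_5], [v_3,v_5,v_7]

giving chain groups C_0 ≅ Z^8, C_1 ≅ Z^12, C_2 ≅ Z^3.

Boundary ∂_1: C_1 → C_0 sends each edge [p,q] (with p < q) to q − p.
The resulting 8×12 matrix has rank 7, and its Smith normal form has invariant factors (1,1,1,1,1,1,1).

The boundary map ∂_2: C_2 → C_1 acts by ∂[p,q,r] = [q,r] − [p,r] + [p,q]. For instance
  ∂[v_2,v_3,v_5] = [v_3,v_5] − [v_2,v_5] + [v_2,v_3],
  ∂[v_3,v_5,v_7] = [v_5,v_7] − [v_3,v_7] + [v_3,v_5].
As a 12×3 matrix over Z this has rank 3, with invariant factors (1,1,1).

Reading off H_k = ker ∂_k / im ∂_{k+1}:

  H_0: rank C_0 − rank ∂_1 = 8 − 7 = 1, and the invariant factors of ∂_1 are all 1, so H_0 ≅ Z.
  H_1: rank ker ∂_1 − rank ∂_2 = (12 − 7) − 3 = 2, and the invariant factors of ∂_2 are all 1, so H_1 ≅ Z^2.
  H_2: rank ker ∂_2 − rank ∂_3 = (3 − 3) − 0 = 0, and there is no ∂_3, so H_2 ≅ 0.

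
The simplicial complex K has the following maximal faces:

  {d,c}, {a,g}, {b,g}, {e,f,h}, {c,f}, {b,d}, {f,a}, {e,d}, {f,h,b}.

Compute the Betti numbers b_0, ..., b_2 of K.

K has 8 vertices, 12 edges, 2 triangles.
rank ∂_0 = 0, rank ∂_1 = 7 ⇒ b_0 = 8 − 0 − 7 = 1; all invariant factors of ∂_1 are 1 so no torsion. So H_0 = Z.
rank ∂_1 = 7, rank ∂_2 = 2 ⇒ b_1 = 12 − 7 − 2 = 3; all invariant factors of ∂_2 are 1 so no torsion. So H_1 = Z^3.
rank ∂_2 = 2, rank ∂_3 = 0 ⇒ b_2 = 2 − 2 − 0 = 0. So H_2 = 0.

b_0 = 1, b_1 = 3, b_2 = 0.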